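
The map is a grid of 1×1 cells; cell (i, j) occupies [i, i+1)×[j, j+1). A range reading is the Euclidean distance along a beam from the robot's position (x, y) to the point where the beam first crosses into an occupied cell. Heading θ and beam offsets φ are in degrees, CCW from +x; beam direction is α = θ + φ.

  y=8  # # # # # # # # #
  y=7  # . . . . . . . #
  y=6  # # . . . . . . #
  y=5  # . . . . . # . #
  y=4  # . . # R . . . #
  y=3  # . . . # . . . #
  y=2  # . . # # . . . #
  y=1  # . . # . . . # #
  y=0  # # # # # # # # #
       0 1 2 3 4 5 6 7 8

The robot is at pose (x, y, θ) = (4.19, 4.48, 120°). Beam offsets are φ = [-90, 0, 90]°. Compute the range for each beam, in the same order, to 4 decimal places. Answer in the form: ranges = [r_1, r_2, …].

ranges = [2.0900, 0.3800, 0.2194]

beam 1: φ=-90°, α=30°
  direction (0.8660, 0.5000); cell (4,4); t to first gridline: x 0.9353, y 1.0400 (then +1.1547 / +2.0000)
    (5,4) via x @ 0.9353
    (5,5) via y @ 1.0400
    (6,5) via x @ 2.0900  # hit
  → r_1 = 2.0900
beam 2: φ=0°, α=120°
  direction (-0.5000, 0.8660); cell (4,4); t to first gridline: x 0.3800, y 0.6004 (then +2.0000 / +1.1547)
    (3,4) via x @ 0.3800  # hit
  → r_2 = 0.3800
beam 3: φ=90°, α=210°
  direction (-0.8660, -0.5000); cell (4,4); t to first gridline: x 0.2194, y 0.9600 (then +1.1547 / +2.0000)
    (3,4) via x @ 0.2194  # hit
  → r_3 = 0.2194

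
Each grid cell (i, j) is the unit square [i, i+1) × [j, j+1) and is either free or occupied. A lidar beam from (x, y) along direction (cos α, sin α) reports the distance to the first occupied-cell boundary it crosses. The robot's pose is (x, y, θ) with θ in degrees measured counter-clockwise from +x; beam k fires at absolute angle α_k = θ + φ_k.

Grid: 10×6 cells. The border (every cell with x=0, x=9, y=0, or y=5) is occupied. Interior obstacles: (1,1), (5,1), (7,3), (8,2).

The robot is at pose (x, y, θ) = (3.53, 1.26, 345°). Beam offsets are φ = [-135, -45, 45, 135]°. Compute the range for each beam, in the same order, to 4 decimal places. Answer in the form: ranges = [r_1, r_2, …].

ranges = [0.5200, 0.3002, 4.0068, 4.3186]

beam 1: φ=-135°, α=210°
  d=(-0.8660,-0.5000)  start (3,1)  tX=0.6120 tY=0.5200  stride 1/|dx|=1.1547 1/|dy|=2.0000
    cross y-line → (3,0), t=0.5200 (wall)
  → r_1 = 0.5200
beam 2: φ=-45°, α=300°
  d=(0.5000,-0.8660)  start (3,1)  tX=0.9400 tY=0.3002  stride 1/|dx|=2.0000 1/|dy|=1.1547
    cross y-line → (3,0), t=0.3002 (wall)
  → r_2 = 0.3002
beam 3: φ=45°, α=30°
  d=(0.8660,0.5000)  start (3,1)  tX=0.5427 tY=1.4800  stride 1/|dx|=1.1547 1/|dy|=2.0000
    cross x-line → (4,1), t=0.5427
    cross y-line → (4,2), t=1.4800
    cross x-line → (5,2), t=1.6974
    cross x-line → (6,2), t=2.8521
    cross y-line → (6,3), t=3.4800
    cross x-line → (7,3), t=4.0068 (wall)
  → r_3 = 4.0068
beam 4: φ=135°, α=120°
  d=(-0.5000,0.8660)  start (3,1)  tX=1.0600 tY=0.8545  stride 1/|dx|=2.0000 1/|dy|=1.1547
    cross y-line → (3,2), t=0.8545
    cross x-line → (2,2), t=1.0600
    cross y-line → (2,3), t=2.0092
    cross x-line → (1,3), t=3.0600
    cross y-line → (1,4), t=3.1639
    cross y-line → (1,5), t=4.3186 (wall)
  → r_4 = 4.3186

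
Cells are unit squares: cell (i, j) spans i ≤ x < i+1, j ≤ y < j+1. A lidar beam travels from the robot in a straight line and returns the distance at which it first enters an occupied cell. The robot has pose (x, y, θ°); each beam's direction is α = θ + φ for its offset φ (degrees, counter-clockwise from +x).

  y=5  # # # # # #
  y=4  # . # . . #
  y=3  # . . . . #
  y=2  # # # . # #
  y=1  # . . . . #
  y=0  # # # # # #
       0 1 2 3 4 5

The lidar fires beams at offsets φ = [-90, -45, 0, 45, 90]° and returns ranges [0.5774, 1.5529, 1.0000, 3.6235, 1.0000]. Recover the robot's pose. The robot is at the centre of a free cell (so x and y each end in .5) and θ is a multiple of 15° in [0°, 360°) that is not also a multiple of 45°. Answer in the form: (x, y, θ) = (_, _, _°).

(x, y, θ) = (3.5, 1.5, 30°)

Candidates: 12 free-cell centres × 16 headings = 192 poses. Raycast each; keep the one whose scan matches to 4 dp.
  (1.5, 3.5, 210°): beam 1 = 1.0000 ≠ 0.5774 ✗
  (3.5, 3.5, 30°): beam 1 = 1.0000 ≠ 0.5774 ✗
  (3.5, 4.5, 240°): beam 2 = 0.5176 ≠ 1.5529 ✗
  (2.5, 1.5, 60°): beam 1 = 1.0000 ≠ 0.5774 ✗
  …
  (3.5, 1.5, 30°): r_1=0.5774, r_2=1.5529, r_3=1.0000, r_4=3.6235, r_5=1.0000 — all match ✓
Only this pose fits every beam.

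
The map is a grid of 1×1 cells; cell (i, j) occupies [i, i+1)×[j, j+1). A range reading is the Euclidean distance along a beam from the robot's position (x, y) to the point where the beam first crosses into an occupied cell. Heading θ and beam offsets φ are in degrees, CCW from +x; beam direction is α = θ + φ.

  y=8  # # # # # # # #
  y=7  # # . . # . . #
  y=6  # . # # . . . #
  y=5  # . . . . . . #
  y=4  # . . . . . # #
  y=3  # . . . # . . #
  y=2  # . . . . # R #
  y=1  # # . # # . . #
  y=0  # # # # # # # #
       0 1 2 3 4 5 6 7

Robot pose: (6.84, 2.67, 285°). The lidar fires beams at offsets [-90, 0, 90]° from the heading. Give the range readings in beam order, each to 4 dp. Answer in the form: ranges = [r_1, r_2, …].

beam 1: φ=-90°, α=195°
  direction (-0.9659, -0.2588); cell (6,2); t to first gridline: x 0.8696, y 2.5887 (then +1.0353 / +3.8637)
    (5,2) via x @ 0.8696  # hit
  → r_1 = 0.8696
beam 2: φ=0°, α=285°
  direction (0.2588, -0.9659); cell (6,2); t to first gridline: x 0.6182, y 0.6936 (then +3.8637 / +1.0353)
    (7,2) via x @ 0.6182  # hit
  → r_2 = 0.6182
beam 3: φ=90°, α=15°
  direction (0.9659, 0.2588); cell (6,2); t to first gridline: x 0.1656, y 1.2750 (then +1.0353 / +3.8637)
    (7,2) via x @ 0.1656  # hit
  → r_3 = 0.1656

ranges = [0.8696, 0.6182, 0.1656]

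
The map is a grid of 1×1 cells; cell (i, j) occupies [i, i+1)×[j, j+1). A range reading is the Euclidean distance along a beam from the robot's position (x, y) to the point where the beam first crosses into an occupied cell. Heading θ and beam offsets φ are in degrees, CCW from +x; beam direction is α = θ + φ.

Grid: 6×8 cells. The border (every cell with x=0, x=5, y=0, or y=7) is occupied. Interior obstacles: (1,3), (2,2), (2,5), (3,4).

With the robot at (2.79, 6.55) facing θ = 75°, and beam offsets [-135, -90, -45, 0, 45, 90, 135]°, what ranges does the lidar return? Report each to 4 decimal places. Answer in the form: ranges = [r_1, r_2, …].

beam 1: φ=-135°, α=300°
  d=(0.5000,-0.8660)  start (2,6)  tX=0.4200 tY=0.6351  stride 1/|dx|=2.0000 1/|dy|=1.1547
    cross x-line → (3,6), t=0.4200
    cross y-line → (3,5), t=0.6351
    cross y-line → (3,4), t=1.7898 (wall)
  → r_1 = 1.7898
beam 2: φ=-90°, α=345°
  d=(0.9659,-0.2588)  start (2,6)  tX=0.2174 tY=2.1250  stride 1/|dx|=1.0353 1/|dy|=3.8637
    cross x-line → (3,6), t=0.2174
    cross x-line → (4,6), t=1.2527
    cross y-line → (4,5), t=2.1250
    cross x-line → (5,5), t=2.2880 (wall)
  → r_2 = 2.2880
beam 3: φ=-45°, α=30°
  d=(0.8660,0.5000)  start (2,6)  tX=0.2425 tY=0.9000  stride 1/|dx|=1.1547 1/|dy|=2.0000
    cross x-line → (3,6), t=0.2425
    cross y-line → (3,7), t=0.9000 (wall)
  → r_3 = 0.9000
beam 4: φ=0°, α=75°
  d=(0.2588,0.9659)  start (2,6)  tX=0.8114 tY=0.4659  stride 1/|dx|=3.8637 1/|dy|=1.0353
    cross y-line → (2,7), t=0.4659 (wall)
  → r_4 = 0.4659
beam 5: φ=45°, α=120°
  d=(-0.5000,0.8660)  start (2,6)  tX=1.5800 tY=0.5196  stride 1/|dx|=2.0000 1/|dy|=1.1547
    cross y-line → (2,7), t=0.5196 (wall)
  → r_5 = 0.5196
beam 6: φ=90°, α=165°
  d=(-0.9659,0.2588)  start (2,6)  tX=0.8179 tY=1.7387  stride 1/|dx|=1.0353 1/|dy|=3.8637
    cross x-line → (1,6), t=0.8179
    cross y-line → (1,7), t=1.7387 (wall)
  → r_6 = 1.7387
beam 7: φ=135°, α=210°
  d=(-0.8660,-0.5000)  start (2,6)  tX=0.9122 tY=1.1000  stride 1/|dx|=1.1547 1/|dy|=2.0000
    cross x-line → (1,6), t=0.9122
    cross y-line → (1,5), t=1.1000
    cross x-line → (0,5), t=2.0669 (wall)
  → r_7 = 2.0669

ranges = [1.7898, 2.2880, 0.9000, 0.4659, 0.5196, 1.7387, 2.0669]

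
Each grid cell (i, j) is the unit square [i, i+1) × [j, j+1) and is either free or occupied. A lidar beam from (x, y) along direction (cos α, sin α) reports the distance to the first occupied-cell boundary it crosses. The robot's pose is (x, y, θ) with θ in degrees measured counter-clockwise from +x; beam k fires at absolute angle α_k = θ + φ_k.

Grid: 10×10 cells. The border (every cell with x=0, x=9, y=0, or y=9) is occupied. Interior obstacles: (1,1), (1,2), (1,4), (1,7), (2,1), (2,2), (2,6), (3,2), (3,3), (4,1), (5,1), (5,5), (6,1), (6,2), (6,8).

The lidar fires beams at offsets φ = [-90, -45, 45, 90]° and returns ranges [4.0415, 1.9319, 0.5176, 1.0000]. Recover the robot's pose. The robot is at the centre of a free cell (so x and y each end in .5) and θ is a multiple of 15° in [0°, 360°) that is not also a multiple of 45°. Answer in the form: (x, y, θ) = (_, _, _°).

(x, y, θ) = (8.5, 6.5, 330°)

The pose lattice has 49·16 = 784 candidates. Test each by forward raycasting.
  (8.5, 2.5, 345°): beam 1 = 1.5529 ≠ 4.0415 ✗
  (8.5, 6.5, 285°): beam 1 = 2.5882 ≠ 4.0415 ✗
  (1.5, 8.5, 300°): beam 1 = 0.5774 ≠ 4.0415 ✗
  …
  (8.5, 6.5, 330°): r_1=4.0415, r_2=1.9319, r_3=0.5176, r_4=1.0000 — all match ✓
Only this pose fits every beam.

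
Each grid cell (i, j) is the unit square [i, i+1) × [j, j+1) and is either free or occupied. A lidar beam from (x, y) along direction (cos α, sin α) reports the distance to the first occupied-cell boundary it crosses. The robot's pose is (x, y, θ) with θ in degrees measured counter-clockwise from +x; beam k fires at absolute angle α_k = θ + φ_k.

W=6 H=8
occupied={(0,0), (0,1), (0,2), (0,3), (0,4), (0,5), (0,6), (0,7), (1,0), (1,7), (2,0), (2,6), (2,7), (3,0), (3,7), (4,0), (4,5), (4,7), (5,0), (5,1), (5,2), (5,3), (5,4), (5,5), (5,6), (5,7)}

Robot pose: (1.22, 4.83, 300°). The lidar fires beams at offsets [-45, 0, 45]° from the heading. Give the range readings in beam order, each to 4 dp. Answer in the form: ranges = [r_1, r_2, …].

beam 1: φ=-45°, α=255°
  dir = (cos 255°, sin 255°) = (-0.2588, -0.9659); from cell (1,4)
  next x-line at t=0.8500, next y-line at t=0.8593; Δt_x=3.8637, Δt_y=1.0353
    x: enter (0,4) at t=0.8500 ← occupied
  → r_1 = 0.8500
beam 2: φ=0°, α=300°
  dir = (cos 300°, sin 300°) = (0.5000, -0.8660); from cell (1,4)
  next x-line at t=1.5600, next y-line at t=0.9584; Δt_x=2.0000, Δt_y=1.1547
    y: enter (1,3) at t=0.9584
    x: enter (2,3) at t=1.5600
    y: enter (2,2) at t=2.1131
    y: enter (2,1) at t=3.2678
    x: enter (3,1) at t=3.5600
    y: enter (3,0) at t=4.4225 ← occupied
  → r_2 = 4.4225
beam 3: φ=45°, α=345°
  dir = (cos 345°, sin 345°) = (0.9659, -0.2588); from cell (1,4)
  next x-line at t=0.8075, next y-line at t=3.2069; Δt_x=1.0353, Δt_y=3.8637
    x: enter (2,4) at t=0.8075
    x: enter (3,4) at t=1.8428
    x: enter (4,4) at t=2.8781
    y: enter (4,3) at t=3.2069
    x: enter (5,3) at t=3.9133 ← occupied
  → r_3 = 3.9133

ranges = [0.8500, 4.4225, 3.9133]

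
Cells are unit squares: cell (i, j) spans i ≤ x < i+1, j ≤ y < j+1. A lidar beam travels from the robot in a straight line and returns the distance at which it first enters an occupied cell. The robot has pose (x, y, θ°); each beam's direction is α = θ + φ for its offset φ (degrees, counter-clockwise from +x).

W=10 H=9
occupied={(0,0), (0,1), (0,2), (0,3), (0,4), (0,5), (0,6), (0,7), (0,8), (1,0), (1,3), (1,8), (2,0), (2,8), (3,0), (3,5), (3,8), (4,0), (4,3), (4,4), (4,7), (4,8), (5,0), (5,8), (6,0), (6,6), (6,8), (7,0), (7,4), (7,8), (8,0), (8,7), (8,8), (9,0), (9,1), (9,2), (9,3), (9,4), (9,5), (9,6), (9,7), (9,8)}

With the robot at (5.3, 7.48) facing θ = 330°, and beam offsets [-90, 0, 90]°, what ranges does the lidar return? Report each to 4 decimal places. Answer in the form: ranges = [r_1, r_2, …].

beam 1: φ=-90°, α=240°
  dir = (cos 240°, sin 240°) = (-0.5000, -0.8660); from cell (5,7)
  next x-line at t=0.6000, next y-line at t=0.5543; Δt_x=2.0000, Δt_y=1.1547
    y: enter (5,6) at t=0.5543
    x: enter (4,6) at t=0.6000
    y: enter (4,5) at t=1.7090
    x: enter (3,5) at t=2.6000 ← occupied
  → r_1 = 2.6000
beam 2: φ=0°, α=330°
  dir = (cos 330°, sin 330°) = (0.8660, -0.5000); from cell (5,7)
  next x-line at t=0.8083, next y-line at t=0.9600; Δt_x=1.1547, Δt_y=2.0000
    x: enter (6,7) at t=0.8083
    y: enter (6,6) at t=0.9600 ← occupied
  → r_2 = 0.9600
beam 3: φ=90°, α=60°
  dir = (cos 60°, sin 60°) = (0.5000, 0.8660); from cell (5,7)
  next x-line at t=1.4000, next y-line at t=0.6004; Δt_x=2.0000, Δt_y=1.1547
    y: enter (5,8) at t=0.6004 ← occupied
  → r_3 = 0.6004

ranges = [2.6000, 0.9600, 0.6004]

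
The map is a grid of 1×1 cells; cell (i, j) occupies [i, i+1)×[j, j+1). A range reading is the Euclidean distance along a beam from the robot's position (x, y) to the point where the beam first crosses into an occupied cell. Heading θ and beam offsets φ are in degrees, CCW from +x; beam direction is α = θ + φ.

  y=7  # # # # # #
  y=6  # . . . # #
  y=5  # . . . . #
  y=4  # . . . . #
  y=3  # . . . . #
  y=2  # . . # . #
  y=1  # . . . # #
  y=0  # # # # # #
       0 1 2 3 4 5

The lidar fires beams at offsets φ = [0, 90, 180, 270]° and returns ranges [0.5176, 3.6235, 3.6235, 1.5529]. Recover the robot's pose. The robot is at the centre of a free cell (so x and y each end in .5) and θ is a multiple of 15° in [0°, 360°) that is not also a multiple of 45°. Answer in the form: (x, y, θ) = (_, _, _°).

(x, y, θ) = (4.5, 3.5, 15°)

The pose lattice has 21·16 = 336 candidates. Test each by forward raycasting.
  (2.5, 1.5, 120°): beam 1 = 3.0000 ≠ 0.5176 ✗
  (3.5, 4.5, 150°): beam 1 = 2.8868 ≠ 0.5176 ✗
  (1.5, 4.5, 75°): beam 1 = 2.5882 ≠ 0.5176 ✗
  (4.5, 2.5, 105°): beam 1 = 4.6587 ≠ 0.5176 ✗
  (1.5, 6.5, 195°): beam 2 = 5.6940 ≠ 3.6235 ✗
  …
  (4.5, 3.5, 15°): r_1=0.5176, r_2=3.6235, r_3=3.6235, r_4=1.5529 — all match ✓
Unique over the lattice → pose = (4.5, 3.5, 15°).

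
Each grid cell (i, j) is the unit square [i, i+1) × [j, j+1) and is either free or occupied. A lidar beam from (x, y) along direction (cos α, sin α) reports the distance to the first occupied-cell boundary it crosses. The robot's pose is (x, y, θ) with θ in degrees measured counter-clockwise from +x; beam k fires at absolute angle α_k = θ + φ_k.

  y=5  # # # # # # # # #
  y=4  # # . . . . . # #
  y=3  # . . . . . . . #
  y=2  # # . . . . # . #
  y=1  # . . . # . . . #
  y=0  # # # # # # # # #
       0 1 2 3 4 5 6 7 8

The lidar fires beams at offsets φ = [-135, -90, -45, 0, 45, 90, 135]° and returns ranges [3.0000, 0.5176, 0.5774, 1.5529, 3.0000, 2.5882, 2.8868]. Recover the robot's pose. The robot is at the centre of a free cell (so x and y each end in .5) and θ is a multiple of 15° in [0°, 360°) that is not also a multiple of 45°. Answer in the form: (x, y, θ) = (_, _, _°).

Enumerate (i+0.5, j+0.5, θ) over the 23 free cells and 16 admissible headings. For each, cast all 7 beams and compare to the given ranges.
  (6.5, 3.5, 330°): beam 1 = 4.6587 ≠ 3.0000 ✗
  (3.5, 2.5, 330°): beam 1 = 1.5529 ≠ 3.0000 ✗
  (4.5, 2.5, 210°): beam 1 = 2.5882 ≠ 3.0000 ✗
  (5.5, 4.5, 75°): beam 1 = 1.7321 ≠ 3.0000 ✗
  (5.5, 3.5, 15°): beam 1 = 1.7321 ≠ 3.0000 ✗
  …
  (4.5, 2.5, 345°): r_1=3.0000, r_2=0.5176, r_3=0.5774, r_4=1.5529, r_5=3.0000, r_6=2.5882, r_7=2.8868 — all match ✓
Unique over the lattice → pose = (4.5, 2.5, 345°).

(x, y, θ) = (4.5, 2.5, 345°)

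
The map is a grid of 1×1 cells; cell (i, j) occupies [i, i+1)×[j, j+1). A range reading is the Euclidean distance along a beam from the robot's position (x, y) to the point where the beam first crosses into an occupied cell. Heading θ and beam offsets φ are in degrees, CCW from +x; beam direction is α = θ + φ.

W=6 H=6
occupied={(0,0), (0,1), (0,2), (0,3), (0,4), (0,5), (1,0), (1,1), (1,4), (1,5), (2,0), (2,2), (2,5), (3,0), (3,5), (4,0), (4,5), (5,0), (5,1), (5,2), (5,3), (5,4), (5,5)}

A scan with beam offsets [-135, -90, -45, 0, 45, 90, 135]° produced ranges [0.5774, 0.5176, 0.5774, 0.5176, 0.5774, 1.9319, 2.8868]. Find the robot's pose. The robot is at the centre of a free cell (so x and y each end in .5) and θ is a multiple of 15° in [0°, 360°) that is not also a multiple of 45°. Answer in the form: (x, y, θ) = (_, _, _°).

(x, y, θ) = (2.5, 1.5, 255°)

The pose lattice has 13·16 = 208 candidates. Test each by forward raycasting.
  (4.5, 1.5, 255°): beam 1 = 4.0415 ≠ 0.5774 ✗
  (3.5, 1.5, 285°): beam 1 = 1.0000 ≠ 0.5774 ✗
  (2.5, 1.5, 345°): beam 4 = 1.9319 ≠ 0.5176 ✗
  (4.5, 1.5, 300°): beam 1 = 1.9319 ≠ 0.5774 ✗
  …
  (2.5, 1.5, 255°): r_1=0.5774, r_2=0.5176, r_3=0.5774, r_4=0.5176, r_5=0.5774, r_6=1.9319, r_7=2.8868 — all match ✓
No second candidate reproduces the full scan.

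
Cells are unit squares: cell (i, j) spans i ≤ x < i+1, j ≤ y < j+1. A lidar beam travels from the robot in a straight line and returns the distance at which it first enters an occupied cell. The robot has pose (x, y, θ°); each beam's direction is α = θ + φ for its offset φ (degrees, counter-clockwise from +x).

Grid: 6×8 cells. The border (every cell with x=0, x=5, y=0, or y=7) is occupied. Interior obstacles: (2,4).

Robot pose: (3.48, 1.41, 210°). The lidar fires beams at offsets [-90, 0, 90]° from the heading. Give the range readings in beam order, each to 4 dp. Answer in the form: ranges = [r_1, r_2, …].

ranges = [4.9600, 0.8200, 0.4734]

beam 1: φ=-90°, α=120°
  direction (-0.5000, 0.8660); cell (3,1); t to first gridline: x 0.9600, y 0.6813 (then +2.0000 / +1.1547)
    (3,2) via y @ 0.6813
    (2,2) via x @ 0.9600
    (2,3) via y @ 1.8360
    (1,3) via x @ 2.9600
    (1,4) via y @ 2.9907
    (1,5) via y @ 4.1454
    (0,5) via x @ 4.9600  # hit
  → r_1 = 4.9600
beam 2: φ=0°, α=210°
  direction (-0.8660, -0.5000); cell (3,1); t to first gridline: x 0.5543, y 0.8200 (then +1.1547 / +2.0000)
    (2,1) via x @ 0.5543
    (2,0) via y @ 0.8200  # hit
  → r_2 = 0.8200
beam 3: φ=90°, α=300°
  direction (0.5000, -0.8660); cell (3,1); t to first gridline: x 1.0400, y 0.4734 (then +2.0000 / +1.1547)
    (3,0) via y @ 0.4734  # hit
  → r_3 = 0.4734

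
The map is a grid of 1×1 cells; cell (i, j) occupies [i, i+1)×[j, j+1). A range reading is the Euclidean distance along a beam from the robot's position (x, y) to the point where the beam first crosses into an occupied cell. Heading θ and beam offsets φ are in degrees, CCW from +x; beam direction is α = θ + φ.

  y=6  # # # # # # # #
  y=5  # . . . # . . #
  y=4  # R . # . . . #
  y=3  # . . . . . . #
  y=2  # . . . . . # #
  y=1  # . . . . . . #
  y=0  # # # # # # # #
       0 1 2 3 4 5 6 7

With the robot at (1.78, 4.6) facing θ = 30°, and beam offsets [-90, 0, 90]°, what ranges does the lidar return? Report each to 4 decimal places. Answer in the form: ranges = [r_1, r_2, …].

beam 1: φ=-90°, α=300°
  dir = (cos 300°, sin 300°) = (0.5000, -0.8660); from cell (1,4)
  next x-line at t=0.4400, next y-line at t=0.6928; Δt_x=2.0000, Δt_y=1.1547
    x: enter (2,4) at t=0.4400
    y: enter (2,3) at t=0.6928
    y: enter (2,2) at t=1.8475
    x: enter (3,2) at t=2.4400
    y: enter (3,1) at t=3.0022
    y: enter (3,0) at t=4.1569 ← occupied
  → r_1 = 4.1569
beam 2: φ=0°, α=30°
  dir = (cos 30°, sin 30°) = (0.8660, 0.5000); from cell (1,4)
  next x-line at t=0.2540, next y-line at t=0.8000; Δt_x=1.1547, Δt_y=2.0000
    x: enter (2,4) at t=0.2540
    y: enter (2,5) at t=0.8000
    x: enter (3,5) at t=1.4087
    x: enter (4,5) at t=2.5634 ← occupied
  → r_2 = 2.5634
beam 3: φ=90°, α=120°
  dir = (cos 120°, sin 120°) = (-0.5000, 0.8660); from cell (1,4)
  next x-line at t=1.5600, next y-line at t=0.4619; Δt_x=2.0000, Δt_y=1.1547
    y: enter (1,5) at t=0.4619
    x: enter (0,5) at t=1.5600 ← occupied
  → r_3 = 1.5600

ranges = [4.1569, 2.5634, 1.5600]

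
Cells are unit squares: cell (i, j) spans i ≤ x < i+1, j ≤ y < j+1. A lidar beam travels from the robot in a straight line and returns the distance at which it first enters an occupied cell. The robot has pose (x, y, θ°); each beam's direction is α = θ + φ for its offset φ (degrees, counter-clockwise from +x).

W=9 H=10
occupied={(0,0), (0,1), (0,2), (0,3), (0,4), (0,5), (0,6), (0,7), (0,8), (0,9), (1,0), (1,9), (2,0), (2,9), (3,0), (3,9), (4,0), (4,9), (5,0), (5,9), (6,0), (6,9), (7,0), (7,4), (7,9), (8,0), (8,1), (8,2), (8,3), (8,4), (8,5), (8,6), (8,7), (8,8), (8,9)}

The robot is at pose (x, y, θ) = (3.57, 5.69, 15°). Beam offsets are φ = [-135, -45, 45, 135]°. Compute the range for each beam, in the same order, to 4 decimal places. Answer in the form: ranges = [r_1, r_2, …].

beam 1: φ=-135°, α=240°
  cosα=-0.5000 sinα=-0.8660 | (3,5) | tMaxX 1.1400 tMaxY 0.7967 | tΔX 2.0000 tΔY 1.1547
    t=0.7967 [y] (3,4)
    t=1.1400 [x] (2,4)
    t=1.9514 [y] (2,3)
    t=3.1061 [y] (2,2)
    t=3.1400 [x] (1,2)
    t=4.2608 [y] (1,1)
    t=5.1400 [x] (0,1) — stop
  → r_1 = 5.1400
beam 2: φ=-45°, α=330°
  cosα=0.8660 sinα=-0.5000 | (3,5) | tMaxX 0.4965 tMaxY 1.3800 | tΔX 1.1547 tΔY 2.0000
    t=0.4965 [x] (4,5)
    t=1.3800 [y] (4,4)
    t=1.6512 [x] (5,4)
    t=2.8059 [x] (6,4)
    t=3.3800 [y] (6,3)
    t=3.9606 [x] (7,3)
    t=5.1153 [x] (8,3) — stop
  → r_2 = 5.1153
beam 3: φ=45°, α=60°
  cosα=0.5000 sinα=0.8660 | (3,5) | tMaxX 0.8600 tMaxY 0.3580 | tΔX 2.0000 tΔY 1.1547
    t=0.3580 [y] (3,6)
    t=0.8600 [x] (4,6)
    t=1.5127 [y] (4,7)
    t=2.6674 [y] (4,8)
    t=2.8600 [x] (5,8)
    t=3.8221 [y] (5,9) — stop
  → r_3 = 3.8221
beam 4: φ=135°, α=150°
  cosα=-0.8660 sinα=0.5000 | (3,5) | tMaxX 0.6582 tMaxY 0.6200 | tΔX 1.1547 tΔY 2.0000
    t=0.6200 [y] (3,6)
    t=0.6582 [x] (2,6)
    t=1.8129 [x] (1,6)
    t=2.6200 [y] (1,7)
    t=2.9676 [x] (0,7) — stop
  → r_4 = 2.9676

ranges = [5.1400, 5.1153, 3.8221, 2.9676]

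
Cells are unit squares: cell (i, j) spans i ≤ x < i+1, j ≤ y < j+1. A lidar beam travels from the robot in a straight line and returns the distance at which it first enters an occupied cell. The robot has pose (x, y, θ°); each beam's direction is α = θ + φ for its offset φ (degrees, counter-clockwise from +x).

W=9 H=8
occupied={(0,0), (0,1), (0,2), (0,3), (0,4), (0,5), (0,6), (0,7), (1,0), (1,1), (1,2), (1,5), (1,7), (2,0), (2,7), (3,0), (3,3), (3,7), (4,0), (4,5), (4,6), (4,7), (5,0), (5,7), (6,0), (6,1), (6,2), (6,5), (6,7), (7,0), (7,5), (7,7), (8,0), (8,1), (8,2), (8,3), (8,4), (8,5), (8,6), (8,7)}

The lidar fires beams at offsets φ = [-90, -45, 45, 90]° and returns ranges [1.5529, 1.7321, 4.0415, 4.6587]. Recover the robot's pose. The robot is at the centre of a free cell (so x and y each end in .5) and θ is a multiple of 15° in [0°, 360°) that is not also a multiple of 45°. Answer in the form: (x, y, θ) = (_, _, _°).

The pose lattice has 32·16 = 512 candidates. Test each by forward raycasting.
  (2.5, 3.5, 60°): beam 1 = 0.5774 ≠ 1.5529 ✗
  (3.5, 4.5, 120°): beam 1 = 1.0000 ≠ 1.5529 ✗
  (5.5, 5.5, 330°): beam 1 = 5.1962 ≠ 1.5529 ✗
  …
  (4.5, 2.5, 345°): r_1=1.5529, r_2=1.7321, r_3=4.0415, r_4=4.6587 — all match ✓
Unique over the lattice → pose = (4.5, 2.5, 345°).

(x, y, θ) = (4.5, 2.5, 345°)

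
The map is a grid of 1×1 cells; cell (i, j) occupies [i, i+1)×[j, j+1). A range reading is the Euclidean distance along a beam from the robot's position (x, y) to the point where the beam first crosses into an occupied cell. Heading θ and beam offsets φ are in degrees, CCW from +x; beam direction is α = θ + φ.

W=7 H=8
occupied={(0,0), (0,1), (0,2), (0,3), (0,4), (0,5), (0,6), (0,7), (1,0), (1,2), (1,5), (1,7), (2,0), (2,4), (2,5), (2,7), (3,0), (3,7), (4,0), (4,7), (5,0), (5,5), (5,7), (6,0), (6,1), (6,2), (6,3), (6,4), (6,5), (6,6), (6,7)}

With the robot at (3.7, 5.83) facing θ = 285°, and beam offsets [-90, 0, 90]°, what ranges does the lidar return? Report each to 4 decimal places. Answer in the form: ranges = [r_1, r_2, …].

beam 1: φ=-90°, α=195°
  dir = (cos 195°, sin 195°) = (-0.9659, -0.2588); from cell (3,5)
  next x-line at t=0.7247, next y-line at t=3.2069; Δt_x=1.0353, Δt_y=3.8637
    x: enter (2,5) at t=0.7247 ← occupied
  → r_1 = 0.7247
beam 2: φ=0°, α=285°
  dir = (cos 285°, sin 285°) = (0.2588, -0.9659); from cell (3,5)
  next x-line at t=1.1591, next y-line at t=0.8593; Δt_x=3.8637, Δt_y=1.0353
    y: enter (3,4) at t=0.8593
    x: enter (4,4) at t=1.1591
    y: enter (4,3) at t=1.8946
    y: enter (4,2) at t=2.9298
    y: enter (4,1) at t=3.9651
    y: enter (4,0) at t=5.0004 ← occupied
  → r_2 = 5.0004
beam 3: φ=90°, α=15°
  dir = (cos 15°, sin 15°) = (0.9659, 0.2588); from cell (3,5)
  next x-line at t=0.3106, next y-line at t=0.6568; Δt_x=1.0353, Δt_y=3.8637
    x: enter (4,5) at t=0.3106
    y: enter (4,6) at t=0.6568
    x: enter (5,6) at t=1.3459
    x: enter (6,6) at t=2.3811 ← occupied
  → r_3 = 2.3811

ranges = [0.7247, 5.0004, 2.3811]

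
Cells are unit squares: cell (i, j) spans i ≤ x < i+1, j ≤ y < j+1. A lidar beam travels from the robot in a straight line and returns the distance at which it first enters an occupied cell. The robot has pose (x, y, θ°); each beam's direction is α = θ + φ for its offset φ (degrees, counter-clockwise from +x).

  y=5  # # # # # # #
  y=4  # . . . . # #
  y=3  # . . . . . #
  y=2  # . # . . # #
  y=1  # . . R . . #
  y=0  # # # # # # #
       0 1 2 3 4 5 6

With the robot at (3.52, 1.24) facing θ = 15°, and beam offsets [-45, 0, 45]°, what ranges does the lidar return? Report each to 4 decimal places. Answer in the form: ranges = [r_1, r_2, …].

ranges = [0.4800, 2.5675, 3.1870]

beam 1: φ=-45°, α=330°
  dir = (cos 330°, sin 330°) = (0.8660, -0.5000); from cell (3,1)
  next x-line at t=0.5543, next y-line at t=0.4800; Δt_x=1.1547, Δt_y=2.0000
    y: enter (3,0) at t=0.4800 ← occupied
  → r_1 = 0.4800
beam 2: φ=0°, α=15°
  dir = (cos 15°, sin 15°) = (0.9659, 0.2588); from cell (3,1)
  next x-line at t=0.4969, next y-line at t=2.9364; Δt_x=1.0353, Δt_y=3.8637
    x: enter (4,1) at t=0.4969
    x: enter (5,1) at t=1.5322
    x: enter (6,1) at t=2.5675 ← occupied
  → r_2 = 2.5675
beam 3: φ=45°, α=60°
  dir = (cos 60°, sin 60°) = (0.5000, 0.8660); from cell (3,1)
  next x-line at t=0.9600, next y-line at t=0.8776; Δt_x=2.0000, Δt_y=1.1547
    y: enter (3,2) at t=0.8776
    x: enter (4,2) at t=0.9600
    y: enter (4,3) at t=2.0323
    x: enter (5,3) at t=2.9600
    y: enter (5,4) at t=3.1870 ← occupied
  → r_3 = 3.1870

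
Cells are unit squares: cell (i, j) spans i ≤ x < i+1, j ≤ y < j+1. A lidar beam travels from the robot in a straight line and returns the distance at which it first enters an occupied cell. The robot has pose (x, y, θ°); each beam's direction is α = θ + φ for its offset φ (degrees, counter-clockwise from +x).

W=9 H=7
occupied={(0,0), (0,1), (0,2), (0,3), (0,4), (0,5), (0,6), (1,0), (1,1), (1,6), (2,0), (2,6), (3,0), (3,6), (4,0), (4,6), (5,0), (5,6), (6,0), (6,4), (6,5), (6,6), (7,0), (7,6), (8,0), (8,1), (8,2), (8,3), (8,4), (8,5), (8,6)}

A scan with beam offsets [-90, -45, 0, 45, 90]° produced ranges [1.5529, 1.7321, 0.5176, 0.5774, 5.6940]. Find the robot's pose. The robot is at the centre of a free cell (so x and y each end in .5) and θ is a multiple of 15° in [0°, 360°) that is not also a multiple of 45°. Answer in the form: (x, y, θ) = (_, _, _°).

The pose lattice has 32·16 = 512 candidates. Test each by forward raycasting.
  (7.5, 3.5, 105°): beam 1 = 0.5176 ≠ 1.5529 ✗
  (5.5, 5.5, 120°): beam 1 = 0.5774 ≠ 1.5529 ✗
  (5.5, 4.5, 75°): beam 1 = 0.5176 ≠ 1.5529 ✗
  (4.5, 2.5, 165°): beam 1 = 3.6235 ≠ 1.5529 ✗
  …
  (6.5, 3.5, 75°): r_1=1.5529, r_2=1.7321, r_3=0.5176, r_4=0.5774, r_5=5.6940 — all match ✓
Unique over the lattice → pose = (6.5, 3.5, 75°).

(x, y, θ) = (6.5, 3.5, 75°)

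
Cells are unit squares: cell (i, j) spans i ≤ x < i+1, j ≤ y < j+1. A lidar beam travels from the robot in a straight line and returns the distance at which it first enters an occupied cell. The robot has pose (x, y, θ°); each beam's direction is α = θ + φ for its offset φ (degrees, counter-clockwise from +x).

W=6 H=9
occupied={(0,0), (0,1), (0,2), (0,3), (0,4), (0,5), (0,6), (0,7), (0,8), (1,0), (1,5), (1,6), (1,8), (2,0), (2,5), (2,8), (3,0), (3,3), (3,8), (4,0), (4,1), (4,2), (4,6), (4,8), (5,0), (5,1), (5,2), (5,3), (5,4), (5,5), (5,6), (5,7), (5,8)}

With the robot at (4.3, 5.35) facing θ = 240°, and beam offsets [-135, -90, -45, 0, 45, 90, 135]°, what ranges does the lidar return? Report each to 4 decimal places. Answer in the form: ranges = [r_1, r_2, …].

ranges = [0.6729, 2.6558, 1.3459, 1.5588, 2.4329, 0.8083, 0.7247]

beam 1: φ=-135°, α=105°
  dir = (cos 105°, sin 105°) = (-0.2588, 0.9659); from cell (4,5)
  next x-line at t=1.1591, next y-line at t=0.6729; Δt_x=3.8637, Δt_y=1.0353
    y: enter (4,6) at t=0.6729 ← occupied
  → r_1 = 0.6729
beam 2: φ=-90°, α=150°
  dir = (cos 150°, sin 150°) = (-0.8660, 0.5000); from cell (4,5)
  next x-line at t=0.3464, next y-line at t=1.3000; Δt_x=1.1547, Δt_y=2.0000
    x: enter (3,5) at t=0.3464
    y: enter (3,6) at t=1.3000
    x: enter (2,6) at t=1.5011
    x: enter (1,6) at t=2.6558 ← occupied
  → r_2 = 2.6558
beam 3: φ=-45°, α=195°
  dir = (cos 195°, sin 195°) = (-0.9659, -0.2588); from cell (4,5)
  next x-line at t=0.3106, next y-line at t=1.3523; Δt_x=1.0353, Δt_y=3.8637
    x: enter (3,5) at t=0.3106
    x: enter (2,5) at t=1.3459 ← occupied
  → r_3 = 1.3459
beam 4: φ=0°, α=240°
  dir = (cos 240°, sin 240°) = (-0.5000, -0.8660); from cell (4,5)
  next x-line at t=0.6000, next y-line at t=0.4041; Δt_x=2.0000, Δt_y=1.1547
    y: enter (4,4) at t=0.4041
    x: enter (3,4) at t=0.6000
    y: enter (3,3) at t=1.5588 ← occupied
  → r_4 = 1.5588
beam 5: φ=45°, α=285°
  dir = (cos 285°, sin 285°) = (0.2588, -0.9659); from cell (4,5)
  next x-line at t=2.7046, next y-line at t=0.3623; Δt_x=3.8637, Δt_y=1.0353
    y: enter (4,4) at t=0.3623
    y: enter (4,3) at t=1.3976
    y: enter (4,2) at t=2.4329 ← occupied
  → r_5 = 2.4329
beam 6: φ=90°, α=330°
  dir = (cos 330°, sin 330°) = (0.8660, -0.5000); from cell (4,5)
  next x-line at t=0.8083, next y-line at t=0.7000; Δt_x=1.1547, Δt_y=2.0000
    y: enter (4,4) at t=0.7000
    x: enter (5,4) at t=0.8083 ← occupied
  → r_6 = 0.8083
beam 7: φ=135°, α=15°
  dir = (cos 15°, sin 15°) = (0.9659, 0.2588); from cell (4,5)
  next x-line at t=0.7247, next y-line at t=2.5114; Δt_x=1.0353, Δt_y=3.8637
    x: enter (5,5) at t=0.7247 ← occupied
  → r_7 = 0.7247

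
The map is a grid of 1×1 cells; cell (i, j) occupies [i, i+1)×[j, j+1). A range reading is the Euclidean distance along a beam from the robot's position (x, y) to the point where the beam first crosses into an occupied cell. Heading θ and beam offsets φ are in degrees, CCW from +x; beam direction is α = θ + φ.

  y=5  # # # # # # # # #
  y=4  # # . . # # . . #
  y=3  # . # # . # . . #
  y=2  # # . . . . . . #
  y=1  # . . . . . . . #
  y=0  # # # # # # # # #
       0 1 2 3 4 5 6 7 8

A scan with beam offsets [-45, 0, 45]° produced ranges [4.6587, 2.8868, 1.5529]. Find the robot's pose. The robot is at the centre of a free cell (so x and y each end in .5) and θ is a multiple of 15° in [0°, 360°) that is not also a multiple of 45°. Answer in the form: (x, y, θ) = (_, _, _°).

(x, y, θ) = (3.5, 1.5, 60°)

Candidates: 21 free-cell centres × 16 headings = 336 poses. Raycast each; keep the one whose scan matches to 4 dp.
  (2.5, 2.5, 240°): beam 1 = 0.5176 ≠ 4.6587 ✗
  (4.5, 2.5, 75°): beam 1 = 1.0000 ≠ 4.6587 ✗
  (4.5, 2.5, 330°): beam 1 = 1.5529 ≠ 4.6587 ✗
  (3.5, 4.5, 165°): beam 1 = 0.5774 ≠ 4.6587 ✗
  …
  (3.5, 1.5, 60°): r_1=4.6587, r_2=2.8868, r_3=1.5529 — all match ✓
Unique over the lattice → pose = (3.5, 1.5, 60°).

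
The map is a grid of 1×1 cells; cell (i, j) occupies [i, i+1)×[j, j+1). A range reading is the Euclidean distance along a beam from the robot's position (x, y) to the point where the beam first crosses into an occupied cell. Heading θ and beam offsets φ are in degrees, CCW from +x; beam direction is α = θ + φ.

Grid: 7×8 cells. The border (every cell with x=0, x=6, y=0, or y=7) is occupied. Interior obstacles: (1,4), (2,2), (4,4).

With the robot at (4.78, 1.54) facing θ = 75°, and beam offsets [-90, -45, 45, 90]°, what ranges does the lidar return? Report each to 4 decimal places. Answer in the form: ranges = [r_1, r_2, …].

ranges = [1.2630, 1.4087, 6.3047, 1.8428]

beam 1: φ=-90°, α=345°
  direction (0.9659, -0.2588); cell (4,1); t to first gridline: x 0.2278, y 2.0864 (then +1.0353 / +3.8637)
    (5,1) via x @ 0.2278
    (6,1) via x @ 1.2630  # hit
  → r_1 = 1.2630
beam 2: φ=-45°, α=30°
  direction (0.8660, 0.5000); cell (4,1); t to first gridline: x 0.2540, y 0.9200 (then +1.1547 / +2.0000)
    (5,1) via x @ 0.2540
    (5,2) via y @ 0.9200
    (6,2) via x @ 1.4087  # hit
  → r_2 = 1.4087
beam 3: φ=45°, α=120°
  direction (-0.5000, 0.8660); cell (4,1); t to first gridline: x 1.5600, y 0.5312 (then +2.0000 / +1.1547)
    (4,2) via y @ 0.5312
    (3,2) via x @ 1.5600
    (3,3) via y @ 1.6859
    (3,4) via y @ 2.8406
    (2,4) via x @ 3.5600
    (2,5) via y @ 3.9953
    (2,6) via y @ 5.1500
    (1,6) via x @ 5.5600
    (1,7) via y @ 6.3047  # hit
  → r_3 = 6.3047
beam 4: φ=90°, α=165°
  direction (-0.9659, 0.2588); cell (4,1); t to first gridline: x 0.8075, y 1.7773 (then +1.0353 / +3.8637)
    (3,1) via x @ 0.8075
    (3,2) via y @ 1.7773
    (2,2) via x @ 1.8428  # hit
  → r_4 = 1.8428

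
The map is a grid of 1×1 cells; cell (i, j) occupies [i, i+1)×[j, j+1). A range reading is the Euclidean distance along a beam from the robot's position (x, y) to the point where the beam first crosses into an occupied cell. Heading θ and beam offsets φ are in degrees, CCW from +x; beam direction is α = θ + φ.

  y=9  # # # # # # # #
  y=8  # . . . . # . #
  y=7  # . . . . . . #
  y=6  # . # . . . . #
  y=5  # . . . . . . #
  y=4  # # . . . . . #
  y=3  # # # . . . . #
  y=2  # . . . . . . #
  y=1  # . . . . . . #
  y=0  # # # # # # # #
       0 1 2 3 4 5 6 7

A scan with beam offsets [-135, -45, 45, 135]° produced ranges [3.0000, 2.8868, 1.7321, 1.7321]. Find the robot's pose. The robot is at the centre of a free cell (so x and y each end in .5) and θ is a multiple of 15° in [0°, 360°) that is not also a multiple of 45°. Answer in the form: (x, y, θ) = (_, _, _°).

Enumerate (i+0.5, j+0.5, θ) over the 43 free cells and 16 admissible headings. For each, cast all 4 beams and compare to the given ranges.
  (3.5, 3.5, 120°): beam 1 = 3.6235 ≠ 3.0000 ✗
  (3.5, 8.5, 30°): beam 1 = 1.9319 ≠ 3.0000 ✗
  (3.5, 8.5, 150°): beam 1 = 1.5529 ≠ 3.0000 ✗
  (1.5, 5.5, 150°): beam 1 = 5.6940 ≠ 3.0000 ✗
  (6.5, 8.5, 300°): beam 1 = 0.5176 ≠ 3.0000 ✗
  …
  (5.5, 2.5, 195°): r_1=3.0000, r_2=2.8868, r_3=1.7321, r_4=1.7321 — all match ✓
Only this pose fits every beam.

(x, y, θ) = (5.5, 2.5, 195°)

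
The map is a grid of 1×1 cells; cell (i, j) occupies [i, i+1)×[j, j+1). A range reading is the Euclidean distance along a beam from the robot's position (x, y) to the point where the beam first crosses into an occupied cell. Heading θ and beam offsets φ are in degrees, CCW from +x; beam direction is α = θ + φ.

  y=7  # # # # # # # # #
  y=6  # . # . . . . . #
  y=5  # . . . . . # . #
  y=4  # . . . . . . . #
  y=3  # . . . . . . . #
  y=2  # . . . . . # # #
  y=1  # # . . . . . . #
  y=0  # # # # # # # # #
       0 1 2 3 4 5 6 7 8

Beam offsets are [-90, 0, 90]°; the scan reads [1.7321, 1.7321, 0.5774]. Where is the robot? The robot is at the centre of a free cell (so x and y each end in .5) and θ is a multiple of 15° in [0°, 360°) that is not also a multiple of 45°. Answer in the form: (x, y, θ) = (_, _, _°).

(x, y, θ) = (6.5, 4.5, 30°)

The pose lattice has 37·16 = 592 candidates. Test each by forward raycasting.
  (5.5, 6.5, 15°): beam 1 = 3.6235 ≠ 1.7321 ✗
  (2.5, 4.5, 30°): beam 1 = 4.0415 ≠ 1.7321 ✗
  (3.5, 5.5, 150°): beam 2 = 1.0000 ≠ 1.7321 ✗
  (2.5, 2.5, 255°): beam 1 = 1.5529 ≠ 1.7321 ✗
  (6.5, 4.5, 300°): beam 1 = 5.1962 ≠ 1.7321 ✗
  …
  (6.5, 4.5, 30°): r_1=1.7321, r_2=1.7321, r_3=0.5774 — all match ✓
Only this pose fits every beam.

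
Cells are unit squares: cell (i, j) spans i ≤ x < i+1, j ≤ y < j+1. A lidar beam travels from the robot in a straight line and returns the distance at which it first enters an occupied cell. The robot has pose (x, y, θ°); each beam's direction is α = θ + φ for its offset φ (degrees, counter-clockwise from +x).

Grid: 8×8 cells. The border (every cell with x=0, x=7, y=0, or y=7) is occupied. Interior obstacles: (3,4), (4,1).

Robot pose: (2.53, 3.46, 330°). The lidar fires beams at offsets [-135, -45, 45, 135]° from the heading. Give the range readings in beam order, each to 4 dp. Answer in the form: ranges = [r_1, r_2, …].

ranges = [1.5840, 2.5468, 4.6277, 3.6649]

beam 1: φ=-135°, α=195°
  dir = (cos 195°, sin 195°) = (-0.9659, -0.2588); from cell (2,3)
  next x-line at t=0.5487, next y-line at t=1.7773; Δt_x=1.0353, Δt_y=3.8637
    x: enter (1,3) at t=0.5487
    x: enter (0,3) at t=1.5840 ← occupied
  → r_1 = 1.5840
beam 2: φ=-45°, α=285°
  dir = (cos 285°, sin 285°) = (0.2588, -0.9659); from cell (2,3)
  next x-line at t=1.8159, next y-line at t=0.4762; Δt_x=3.8637, Δt_y=1.0353
    y: enter (2,2) at t=0.4762
    y: enter (2,1) at t=1.5115
    x: enter (3,1) at t=1.8159
    y: enter (3,0) at t=2.5468 ← occupied
  → r_2 = 2.5468
beam 3: φ=45°, α=15°
  dir = (cos 15°, sin 15°) = (0.9659, 0.2588); from cell (2,3)
  next x-line at t=0.4866, next y-line at t=2.0864; Δt_x=1.0353, Δt_y=3.8637
    x: enter (3,3) at t=0.4866
    x: enter (4,3) at t=1.5219
    y: enter (4,4) at t=2.0864
    x: enter (5,4) at t=2.5571
    x: enter (6,4) at t=3.5924
    x: enter (7,4) at t=4.6277 ← occupied
  → r_3 = 4.6277
beam 4: φ=135°, α=105°
  dir = (cos 105°, sin 105°) = (-0.2588, 0.9659); from cell (2,3)
  next x-line at t=2.0478, next y-line at t=0.5590; Δt_x=3.8637, Δt_y=1.0353
    y: enter (2,4) at t=0.5590
    y: enter (2,5) at t=1.5943
    x: enter (1,5) at t=2.0478
    y: enter (1,6) at t=2.6296
    y: enter (1,7) at t=3.6649 ← occupied
  → r_4 = 3.6649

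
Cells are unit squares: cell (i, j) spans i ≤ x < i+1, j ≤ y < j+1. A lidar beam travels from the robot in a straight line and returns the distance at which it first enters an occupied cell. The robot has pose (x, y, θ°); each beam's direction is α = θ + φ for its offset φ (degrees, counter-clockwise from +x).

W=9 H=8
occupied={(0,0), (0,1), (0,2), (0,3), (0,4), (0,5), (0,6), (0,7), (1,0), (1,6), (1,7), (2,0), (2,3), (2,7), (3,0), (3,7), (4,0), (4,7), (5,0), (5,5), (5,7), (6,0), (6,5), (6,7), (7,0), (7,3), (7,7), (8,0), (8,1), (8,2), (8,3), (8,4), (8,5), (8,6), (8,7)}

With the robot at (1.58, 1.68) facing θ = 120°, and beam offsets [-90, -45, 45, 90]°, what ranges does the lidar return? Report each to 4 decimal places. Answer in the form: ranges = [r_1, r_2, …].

ranges = [7.4132, 1.6228, 0.6005, 0.6697]

beam 1: φ=-90°, α=30°
  d=(0.8660,0.5000)  start (1,1)  tX=0.4850 tY=0.6400  stride 1/|dx|=1.1547 1/|dy|=2.0000
    cross x-line → (2,1), t=0.4850
    cross y-line → (2,2), t=0.6400
    cross x-line → (3,2), t=1.6397
    cross y-line → (3,3), t=2.6400
    cross x-line → (4,3), t=2.7944
    cross x-line → (5,3), t=3.9491
    cross y-line → (5,4), t=4.6400
    cross x-line → (6,4), t=5.1038
    cross x-line → (7,4), t=6.2585
    cross y-line → (7,5), t=6.6400
    cross x-line → (8,5), t=7.4132 (wall)
  → r_1 = 7.4132
beam 2: φ=-45°, α=75°
  d=(0.2588,0.9659)  start (1,1)  tX=1.6228 tY=0.3313  stride 1/|dx|=3.8637 1/|dy|=1.0353
    cross y-line → (1,2), t=0.3313
    cross y-line → (1,3), t=1.3666
    cross x-line → (2,3), t=1.6228 (wall)
  → r_2 = 1.6228
beam 3: φ=45°, α=165°
  d=(-0.9659,0.2588)  start (1,1)  tX=0.6005 tY=1.2364  stride 1/|dx|=1.0353 1/|dy|=3.8637
    cross x-line → (0,1), t=0.6005 (wall)
  → r_3 = 0.6005
beam 4: φ=90°, α=210°
  d=(-0.8660,-0.5000)  start (1,1)  tX=0.6697 tY=1.3600  stride 1/|dx|=1.1547 1/|dy|=2.0000
    cross x-line → (0,1), t=0.6697 (wall)
  → r_4 = 0.6697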